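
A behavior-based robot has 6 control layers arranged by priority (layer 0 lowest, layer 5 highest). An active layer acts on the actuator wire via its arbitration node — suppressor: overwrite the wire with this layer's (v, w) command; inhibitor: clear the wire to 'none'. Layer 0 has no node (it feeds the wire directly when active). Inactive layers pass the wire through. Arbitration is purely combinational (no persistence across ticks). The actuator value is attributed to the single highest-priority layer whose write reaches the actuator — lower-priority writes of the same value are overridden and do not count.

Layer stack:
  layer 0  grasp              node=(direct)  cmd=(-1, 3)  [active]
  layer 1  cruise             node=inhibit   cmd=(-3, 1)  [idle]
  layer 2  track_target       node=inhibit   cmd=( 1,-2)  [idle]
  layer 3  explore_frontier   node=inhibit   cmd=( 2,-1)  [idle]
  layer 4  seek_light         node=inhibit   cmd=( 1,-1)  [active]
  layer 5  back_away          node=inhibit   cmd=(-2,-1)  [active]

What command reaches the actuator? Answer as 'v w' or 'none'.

L0 grasp: active, feeds wire = (-1, 3)
L1 cruise: idle → wire stays (-1, 3)
L2 track_target: idle → wire stays (-1, 3)
L3 explore_frontier: idle → wire stays (-1, 3)
L4 seek_light: active, inhibitor → wire = none
L5 back_away: active, inhibitor → wire = none
actuator = none

none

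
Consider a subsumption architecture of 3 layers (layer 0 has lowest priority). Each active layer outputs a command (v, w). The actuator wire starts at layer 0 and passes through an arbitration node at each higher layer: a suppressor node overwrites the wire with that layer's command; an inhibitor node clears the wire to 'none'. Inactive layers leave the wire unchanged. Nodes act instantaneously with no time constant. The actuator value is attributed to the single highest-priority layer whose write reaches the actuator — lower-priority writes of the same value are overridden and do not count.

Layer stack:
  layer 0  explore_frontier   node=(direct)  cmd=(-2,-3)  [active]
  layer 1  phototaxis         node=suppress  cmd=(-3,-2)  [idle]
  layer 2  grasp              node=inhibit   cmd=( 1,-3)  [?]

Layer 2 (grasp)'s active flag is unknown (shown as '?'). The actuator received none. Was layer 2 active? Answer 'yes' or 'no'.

yes

If layer 2 is active=yes:
  actuator would be none
If layer 2 is active=no:
  actuator would be (-2, -3)
Observed none, so layer 2 was active.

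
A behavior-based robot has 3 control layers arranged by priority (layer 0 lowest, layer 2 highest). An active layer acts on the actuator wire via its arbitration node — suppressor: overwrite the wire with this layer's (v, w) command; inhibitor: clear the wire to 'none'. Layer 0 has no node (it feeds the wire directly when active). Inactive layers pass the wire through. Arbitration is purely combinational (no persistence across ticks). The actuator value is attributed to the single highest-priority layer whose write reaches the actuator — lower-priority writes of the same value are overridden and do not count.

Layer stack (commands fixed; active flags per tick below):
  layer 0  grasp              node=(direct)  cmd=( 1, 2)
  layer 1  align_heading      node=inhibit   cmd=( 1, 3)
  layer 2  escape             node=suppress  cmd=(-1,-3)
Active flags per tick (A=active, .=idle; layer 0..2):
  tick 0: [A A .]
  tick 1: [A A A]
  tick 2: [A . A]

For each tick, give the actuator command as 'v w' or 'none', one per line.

tick 0:
  L0 grasp: active, feeds wire = (1, 2)
  L1 align_heading: active, inhibitor → wire = none
  L2 escape: idle → wire stays none
  actuator = none
tick 1:
  L0 grasp: active, feeds wire = (1, 2)
  L1 align_heading: active, inhibitor → wire = none
  L2 escape: active, suppressor → wire = (-1, -3)
  actuator = (-1, -3)
tick 2:
  L0 grasp: active, feeds wire = (1, 2)
  L1 align_heading: idle → wire stays (1, 2)
  L2 escape: active, suppressor → wire = (-1, -3)
  actuator = (-1, -3)

none
-1 -3
-1 -3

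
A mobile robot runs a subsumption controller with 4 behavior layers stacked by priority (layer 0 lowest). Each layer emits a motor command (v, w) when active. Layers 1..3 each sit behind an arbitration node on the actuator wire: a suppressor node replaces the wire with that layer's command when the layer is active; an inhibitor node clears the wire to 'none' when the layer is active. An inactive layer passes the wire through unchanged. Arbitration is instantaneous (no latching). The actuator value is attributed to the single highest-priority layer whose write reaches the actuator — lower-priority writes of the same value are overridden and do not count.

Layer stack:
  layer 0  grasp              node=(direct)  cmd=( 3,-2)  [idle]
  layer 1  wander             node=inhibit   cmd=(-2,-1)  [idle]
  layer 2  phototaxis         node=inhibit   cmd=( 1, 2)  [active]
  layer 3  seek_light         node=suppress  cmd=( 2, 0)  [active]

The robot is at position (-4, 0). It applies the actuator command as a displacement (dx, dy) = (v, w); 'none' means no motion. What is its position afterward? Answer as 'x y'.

L0 grasp: idle → wire = none
L1 wander: idle → wire stays none
L2 phototaxis: active, inhibitor → wire = none
L3 seek_light: active, suppressor → wire = (2, 0)
actuator = (2, 0)
position: (-4, 0) + (2, 0) = (-2, 0)

-2 0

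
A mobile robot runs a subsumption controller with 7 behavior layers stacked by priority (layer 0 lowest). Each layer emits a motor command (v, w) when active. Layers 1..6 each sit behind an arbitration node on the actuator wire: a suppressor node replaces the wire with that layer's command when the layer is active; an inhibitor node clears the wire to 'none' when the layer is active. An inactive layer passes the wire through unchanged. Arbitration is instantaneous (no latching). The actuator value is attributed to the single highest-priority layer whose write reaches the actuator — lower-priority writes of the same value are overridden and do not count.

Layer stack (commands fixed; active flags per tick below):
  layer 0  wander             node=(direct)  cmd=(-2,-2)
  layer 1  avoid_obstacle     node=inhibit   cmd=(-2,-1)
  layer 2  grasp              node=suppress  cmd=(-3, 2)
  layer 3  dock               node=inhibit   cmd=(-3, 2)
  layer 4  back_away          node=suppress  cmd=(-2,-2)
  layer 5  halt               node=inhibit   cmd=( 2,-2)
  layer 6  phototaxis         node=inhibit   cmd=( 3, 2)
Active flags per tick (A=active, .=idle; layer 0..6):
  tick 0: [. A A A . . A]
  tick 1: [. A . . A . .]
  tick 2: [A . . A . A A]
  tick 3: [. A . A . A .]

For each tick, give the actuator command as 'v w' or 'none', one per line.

tick 0:
  L0 wander: idle → wire = none
  L1 avoid_obstacle: active, inhibitor → wire = none
  L2 grasp: active, suppressor → wire = (-3, 2)
  L3 dock: active, inhibitor → wire = none
  L4 back_away: idle → wire stays none
  L5 halt: idle → wire stays none
  L6 phototaxis: active, inhibitor → wire = none
  actuator = none
tick 1:
  L0 wander: idle → wire = none
  L1 avoid_obstacle: active, inhibitor → wire = none
  L2 grasp: idle → wire stays none
  L3 dock: idle → wire stays none
  L4 back_away: active, suppressor → wire = (-2, -2)
  L5 halt: idle → wire stays (-2, -2)
  L6 phototaxis: idle → wire stays (-2, -2)
  actuator = (-2, -2)
tick 2:
  L0 wander: active, feeds wire = (-2, -2)
  L1 avoid_obstacle: idle → wire stays (-2, -2)
  L2 grasp: idle → wire stays (-2, -2)
  L3 dock: active, inhibitor → wire = none
  L4 back_away: idle → wire stays none
  L5 halt: active, inhibitor → wire = none
  L6 phototaxis: active, inhibitor → wire = none
  actuator = none
tick 3:
  L0 wander: idle → wire = none
  L1 avoid_obstacle: active, inhibitor → wire = none
  L2 grasp: idle → wire stays none
  L3 dock: active, inhibitor → wire = none
  L4 back_away: idle → wire stays none
  L5 halt: active, inhibitor → wire = none
  L6 phototaxis: idle → wire stays none
  actuator = none

none
-2 -2
none
none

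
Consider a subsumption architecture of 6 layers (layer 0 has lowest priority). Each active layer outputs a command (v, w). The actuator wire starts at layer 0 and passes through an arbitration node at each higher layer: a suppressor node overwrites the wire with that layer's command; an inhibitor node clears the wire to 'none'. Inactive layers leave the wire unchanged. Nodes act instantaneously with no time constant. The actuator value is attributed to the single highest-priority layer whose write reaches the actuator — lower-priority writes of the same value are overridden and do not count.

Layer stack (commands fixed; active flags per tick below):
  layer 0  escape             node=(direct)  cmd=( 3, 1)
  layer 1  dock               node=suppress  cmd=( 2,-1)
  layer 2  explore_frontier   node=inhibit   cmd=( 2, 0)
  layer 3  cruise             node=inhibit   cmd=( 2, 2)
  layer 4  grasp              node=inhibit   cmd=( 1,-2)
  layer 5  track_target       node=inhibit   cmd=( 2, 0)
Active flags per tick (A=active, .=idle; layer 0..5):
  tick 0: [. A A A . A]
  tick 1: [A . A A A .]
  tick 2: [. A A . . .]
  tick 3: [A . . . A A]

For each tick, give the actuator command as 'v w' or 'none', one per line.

none
none
none
none

tick 0:
  [0] escape off; wire := none
  [1] dock on (suppress); wire := (2, -1)
  [2] explore_frontier on (inhibit); wire := none
  [3] cruise on (inhibit); wire := none
  [4] grasp off; pass none
  [5] track_target on (inhibit); wire := none
  output none
tick 1:
  [0] escape on; wire := (3, 1)
  [1] dock off; pass (3, 1)
  [2] explore_frontier on (inhibit); wire := none
  [3] cruise on (inhibit); wire := none
  [4] grasp on (inhibit); wire := none
  [5] track_target off; pass none
  output none
tick 2:
  [0] escape off; wire := none
  [1] dock on (suppress); wire := (2, -1)
  [2] explore_frontier on (inhibit); wire := none
  [3] cruise off; pass none
  [4] grasp off; pass none
  [5] track_target off; pass none
  output none
tick 3:
  [0] escape on; wire := (3, 1)
  [1] dock off; pass (3, 1)
  [2] explore_frontier off; pass (3, 1)
  [3] cruise off; pass (3, 1)
  [4] grasp on (inhibit); wire := none
  [5] track_target on (inhibit); wire := none
  output none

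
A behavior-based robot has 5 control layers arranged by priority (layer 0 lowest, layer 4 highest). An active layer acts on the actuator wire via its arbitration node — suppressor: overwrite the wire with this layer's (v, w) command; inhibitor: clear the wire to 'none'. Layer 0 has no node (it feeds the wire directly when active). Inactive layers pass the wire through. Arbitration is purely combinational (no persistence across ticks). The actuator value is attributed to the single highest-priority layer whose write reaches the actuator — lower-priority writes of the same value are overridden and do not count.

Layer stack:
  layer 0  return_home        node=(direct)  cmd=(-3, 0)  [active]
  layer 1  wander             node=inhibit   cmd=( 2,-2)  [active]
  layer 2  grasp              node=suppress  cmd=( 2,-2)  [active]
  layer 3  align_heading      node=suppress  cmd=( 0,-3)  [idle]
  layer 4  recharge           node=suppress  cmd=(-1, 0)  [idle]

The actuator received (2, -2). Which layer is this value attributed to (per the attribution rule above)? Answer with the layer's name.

grasp

[0] return_home on; wire := (-3, 0)
[1] wander on (inhibit); wire := none
[2] grasp on (suppress); wire := (2, -2)
[3] align_heading off; pass (2, -2)
[4] recharge off; pass (2, -2)
output (2, -2)
last writer: layer 2 = grasp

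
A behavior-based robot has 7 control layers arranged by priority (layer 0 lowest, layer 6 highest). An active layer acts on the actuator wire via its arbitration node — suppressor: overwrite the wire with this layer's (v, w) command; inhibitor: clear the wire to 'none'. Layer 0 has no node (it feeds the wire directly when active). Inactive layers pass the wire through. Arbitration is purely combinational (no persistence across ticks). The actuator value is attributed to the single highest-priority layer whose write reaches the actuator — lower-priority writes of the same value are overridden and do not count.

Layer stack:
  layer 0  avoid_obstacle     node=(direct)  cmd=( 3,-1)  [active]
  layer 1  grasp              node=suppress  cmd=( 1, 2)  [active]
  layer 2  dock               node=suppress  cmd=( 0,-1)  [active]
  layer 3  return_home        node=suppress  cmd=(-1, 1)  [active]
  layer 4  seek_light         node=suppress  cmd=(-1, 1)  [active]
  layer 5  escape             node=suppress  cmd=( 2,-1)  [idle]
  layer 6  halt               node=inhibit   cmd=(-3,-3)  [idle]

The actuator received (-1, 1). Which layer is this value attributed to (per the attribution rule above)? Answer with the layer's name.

seek_light

L0 avoid_obstacle: active, feeds wire = (3, -1)
L1 grasp: active, suppressor → wire = (1, 2)
L2 dock: active, suppressor → wire = (0, -1)
L3 return_home: active, suppressor → wire = (-1, 1)
L4 seek_light: active, suppressor → wire = (-1, 1)
L5 escape: idle → wire stays (-1, 1)
L6 halt: idle → wire stays (-1, 1)
actuator = (-1, 1)
last writer: layer 4 = seek_light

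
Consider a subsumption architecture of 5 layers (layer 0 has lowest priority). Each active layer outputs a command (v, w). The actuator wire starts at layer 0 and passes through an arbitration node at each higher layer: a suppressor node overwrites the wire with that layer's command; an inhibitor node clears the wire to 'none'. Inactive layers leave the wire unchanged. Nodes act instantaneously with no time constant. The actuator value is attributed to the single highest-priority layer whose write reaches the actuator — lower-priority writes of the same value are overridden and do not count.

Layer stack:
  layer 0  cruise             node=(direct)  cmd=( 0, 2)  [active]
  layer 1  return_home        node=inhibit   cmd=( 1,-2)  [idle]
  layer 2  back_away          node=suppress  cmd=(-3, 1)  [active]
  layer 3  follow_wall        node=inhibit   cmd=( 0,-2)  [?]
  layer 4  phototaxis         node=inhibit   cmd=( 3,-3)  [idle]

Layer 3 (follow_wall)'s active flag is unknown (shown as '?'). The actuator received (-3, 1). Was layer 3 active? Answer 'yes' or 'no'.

no

If layer 3 is active=yes:
  actuator would be none
If layer 3 is active=no:
  actuator would be (-3, 1)
Observed (-3, 1), so layer 3 was idle.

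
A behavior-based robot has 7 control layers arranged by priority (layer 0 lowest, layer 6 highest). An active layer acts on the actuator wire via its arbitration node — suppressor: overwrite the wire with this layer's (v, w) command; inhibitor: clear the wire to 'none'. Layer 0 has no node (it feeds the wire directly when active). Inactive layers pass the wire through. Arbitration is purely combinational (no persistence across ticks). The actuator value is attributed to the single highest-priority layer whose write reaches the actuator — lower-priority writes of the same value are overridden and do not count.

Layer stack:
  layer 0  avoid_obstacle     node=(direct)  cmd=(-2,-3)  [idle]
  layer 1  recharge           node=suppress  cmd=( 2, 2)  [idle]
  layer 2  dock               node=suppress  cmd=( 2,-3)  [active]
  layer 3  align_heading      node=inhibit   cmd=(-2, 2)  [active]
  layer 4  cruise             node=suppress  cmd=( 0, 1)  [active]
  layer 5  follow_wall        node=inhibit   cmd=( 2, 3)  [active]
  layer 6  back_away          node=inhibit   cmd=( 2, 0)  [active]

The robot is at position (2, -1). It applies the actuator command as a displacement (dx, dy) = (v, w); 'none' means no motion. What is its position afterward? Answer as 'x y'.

2 -1

[0] avoid_obstacle off; wire := none
[1] recharge off; pass none
[2] dock on (suppress); wire := (2, -3)
[3] align_heading on (inhibit); wire := none
[4] cruise on (suppress); wire := (0, 1)
[5] follow_wall on (inhibit); wire := none
[6] back_away on (inhibit); wire := none
output none
position: (2, -1) + none = (2, -1)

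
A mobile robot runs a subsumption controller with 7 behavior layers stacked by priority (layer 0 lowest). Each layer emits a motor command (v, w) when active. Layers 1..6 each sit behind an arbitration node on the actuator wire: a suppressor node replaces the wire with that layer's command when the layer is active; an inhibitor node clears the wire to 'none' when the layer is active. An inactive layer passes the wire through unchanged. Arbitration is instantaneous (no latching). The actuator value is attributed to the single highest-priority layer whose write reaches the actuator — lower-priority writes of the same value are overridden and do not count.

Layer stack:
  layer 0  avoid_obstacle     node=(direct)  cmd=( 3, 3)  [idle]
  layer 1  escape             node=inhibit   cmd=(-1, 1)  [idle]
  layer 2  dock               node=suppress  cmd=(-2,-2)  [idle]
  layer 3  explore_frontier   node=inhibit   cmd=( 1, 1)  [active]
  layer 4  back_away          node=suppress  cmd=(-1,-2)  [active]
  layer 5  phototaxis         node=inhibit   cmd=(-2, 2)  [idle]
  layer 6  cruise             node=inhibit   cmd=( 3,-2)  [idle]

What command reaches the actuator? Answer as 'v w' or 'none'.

L0 avoid_obstacle: idle → wire = none
L1 escape: idle → wire stays none
L2 dock: idle → wire stays none
L3 explore_frontier: active, inhibitor → wire = none
L4 back_away: active, suppressor → wire = (-1, -2)
L5 phototaxis: idle → wire stays (-1, -2)
L6 cruise: idle → wire stays (-1, -2)
actuator = (-1, -2)

-1 -2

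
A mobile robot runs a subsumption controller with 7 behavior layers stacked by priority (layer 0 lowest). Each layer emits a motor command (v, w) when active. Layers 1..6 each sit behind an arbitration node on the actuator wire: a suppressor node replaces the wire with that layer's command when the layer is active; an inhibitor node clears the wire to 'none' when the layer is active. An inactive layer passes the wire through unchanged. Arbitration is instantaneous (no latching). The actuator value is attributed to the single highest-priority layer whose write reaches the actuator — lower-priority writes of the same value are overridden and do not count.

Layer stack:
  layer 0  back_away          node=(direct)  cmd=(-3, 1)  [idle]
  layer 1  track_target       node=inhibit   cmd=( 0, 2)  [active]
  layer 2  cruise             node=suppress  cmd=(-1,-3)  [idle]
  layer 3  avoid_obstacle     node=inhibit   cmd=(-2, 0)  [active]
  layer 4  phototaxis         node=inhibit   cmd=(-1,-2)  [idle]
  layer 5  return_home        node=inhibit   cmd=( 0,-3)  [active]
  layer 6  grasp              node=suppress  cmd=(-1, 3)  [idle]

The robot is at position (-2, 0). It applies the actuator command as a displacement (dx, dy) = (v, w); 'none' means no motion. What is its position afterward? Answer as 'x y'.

-2 0

layer 0 (back_away) idle — none
layer 1 (track_target) active — inhibits: none
layer 2 (cruise) idle — unchanged: none
layer 3 (avoid_obstacle) active — inhibits: none
layer 4 (phototaxis) idle — unchanged: none
layer 5 (return_home) active — inhibits: none
layer 6 (grasp) idle — unchanged: none
→ actuator none
position: (-2, 0) + none = (-2, 0)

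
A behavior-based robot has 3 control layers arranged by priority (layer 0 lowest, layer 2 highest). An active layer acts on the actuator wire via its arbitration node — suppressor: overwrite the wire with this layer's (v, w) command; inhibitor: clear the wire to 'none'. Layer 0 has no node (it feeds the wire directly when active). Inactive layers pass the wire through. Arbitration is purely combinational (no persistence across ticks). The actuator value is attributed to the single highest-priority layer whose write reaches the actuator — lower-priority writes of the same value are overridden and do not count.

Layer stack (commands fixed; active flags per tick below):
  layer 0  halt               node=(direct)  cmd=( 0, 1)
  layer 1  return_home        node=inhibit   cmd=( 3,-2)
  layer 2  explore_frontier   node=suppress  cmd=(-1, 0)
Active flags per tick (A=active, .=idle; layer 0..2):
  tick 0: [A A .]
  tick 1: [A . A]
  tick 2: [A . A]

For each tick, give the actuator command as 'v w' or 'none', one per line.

none
-1 0
-1 0

tick 0:
  [0] halt on; wire := (0, 1)
  [1] return_home on (inhibit); wire := none
  [2] explore_frontier off; pass none
  output none
tick 1:
  [0] halt on; wire := (0, 1)
  [1] return_home off; pass (0, 1)
  [2] explore_frontier on (suppress); wire := (-1, 0)
  output (-1, 0)
tick 2:
  [0] halt on; wire := (0, 1)
  [1] return_home off; pass (0, 1)
  [2] explore_frontier on (suppress); wire := (-1, 0)
  output (-1, 0)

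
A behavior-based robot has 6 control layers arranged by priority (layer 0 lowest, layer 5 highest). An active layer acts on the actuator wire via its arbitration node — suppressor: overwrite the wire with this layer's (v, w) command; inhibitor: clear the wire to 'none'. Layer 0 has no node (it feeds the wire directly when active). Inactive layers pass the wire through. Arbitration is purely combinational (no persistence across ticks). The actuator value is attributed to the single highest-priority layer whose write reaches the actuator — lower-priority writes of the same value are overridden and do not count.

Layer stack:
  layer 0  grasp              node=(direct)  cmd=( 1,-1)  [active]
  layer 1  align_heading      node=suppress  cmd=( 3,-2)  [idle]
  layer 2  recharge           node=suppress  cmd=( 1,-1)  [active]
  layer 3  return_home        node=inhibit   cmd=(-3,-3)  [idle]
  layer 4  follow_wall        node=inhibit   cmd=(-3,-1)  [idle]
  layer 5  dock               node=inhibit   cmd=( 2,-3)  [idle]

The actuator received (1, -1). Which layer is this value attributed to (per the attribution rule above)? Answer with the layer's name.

recharge

[0] grasp on; wire := (1, -1)
[1] align_heading off; pass (1, -1)
[2] recharge on (suppress); wire := (1, -1)
[3] return_home off; pass (1, -1)
[4] follow_wall off; pass (1, -1)
[5] dock off; pass (1, -1)
output (1, -1)
last writer: layer 2 = recharge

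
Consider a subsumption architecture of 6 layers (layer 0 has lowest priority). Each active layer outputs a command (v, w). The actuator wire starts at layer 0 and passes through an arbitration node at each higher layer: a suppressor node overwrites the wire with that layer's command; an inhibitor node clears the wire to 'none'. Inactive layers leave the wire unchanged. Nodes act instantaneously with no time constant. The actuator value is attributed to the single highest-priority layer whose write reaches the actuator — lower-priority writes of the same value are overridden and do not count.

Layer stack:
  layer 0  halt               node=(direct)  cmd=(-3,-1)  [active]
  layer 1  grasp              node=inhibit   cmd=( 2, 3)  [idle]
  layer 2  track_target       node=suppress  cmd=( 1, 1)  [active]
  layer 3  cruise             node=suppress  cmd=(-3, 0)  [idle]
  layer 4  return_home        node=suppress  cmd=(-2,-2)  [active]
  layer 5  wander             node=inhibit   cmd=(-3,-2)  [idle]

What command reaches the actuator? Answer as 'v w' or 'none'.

-2 -2

L0 halt: active, feeds wire = (-3, -1)
L1 grasp: idle → wire stays (-3, -1)
L2 track_target: active, suppressor → wire = (1, 1)
L3 cruise: idle → wire stays (1, 1)
L4 return_home: active, suppressor → wire = (-2, -2)
L5 wander: idle → wire stays (-2, -2)
actuator = (-2, -2)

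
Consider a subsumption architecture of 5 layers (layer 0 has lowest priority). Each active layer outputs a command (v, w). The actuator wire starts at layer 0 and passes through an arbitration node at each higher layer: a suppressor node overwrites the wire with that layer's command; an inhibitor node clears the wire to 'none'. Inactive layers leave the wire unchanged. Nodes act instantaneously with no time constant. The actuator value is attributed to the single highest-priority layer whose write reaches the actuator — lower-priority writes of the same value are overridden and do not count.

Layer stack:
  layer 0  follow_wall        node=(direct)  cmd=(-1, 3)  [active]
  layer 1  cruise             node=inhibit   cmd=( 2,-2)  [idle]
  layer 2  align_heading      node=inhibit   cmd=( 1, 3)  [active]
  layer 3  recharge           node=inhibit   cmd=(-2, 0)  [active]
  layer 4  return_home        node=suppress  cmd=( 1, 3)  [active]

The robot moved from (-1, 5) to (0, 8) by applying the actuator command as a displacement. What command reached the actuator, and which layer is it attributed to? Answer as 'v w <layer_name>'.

displacement = (0, 8) − (-1, 5) = (1, 3)
L0 follow_wall: active, feeds wire = (-1, 3)
L1 cruise: idle → wire stays (-1, 3)
L2 align_heading: active, inhibitor → wire = none
L3 recharge: active, inhibitor → wire = none
L4 return_home: active, suppressor → wire = (1, 3)
actuator = (1, 3) — from layer 4 (return_home)

1 3 return_home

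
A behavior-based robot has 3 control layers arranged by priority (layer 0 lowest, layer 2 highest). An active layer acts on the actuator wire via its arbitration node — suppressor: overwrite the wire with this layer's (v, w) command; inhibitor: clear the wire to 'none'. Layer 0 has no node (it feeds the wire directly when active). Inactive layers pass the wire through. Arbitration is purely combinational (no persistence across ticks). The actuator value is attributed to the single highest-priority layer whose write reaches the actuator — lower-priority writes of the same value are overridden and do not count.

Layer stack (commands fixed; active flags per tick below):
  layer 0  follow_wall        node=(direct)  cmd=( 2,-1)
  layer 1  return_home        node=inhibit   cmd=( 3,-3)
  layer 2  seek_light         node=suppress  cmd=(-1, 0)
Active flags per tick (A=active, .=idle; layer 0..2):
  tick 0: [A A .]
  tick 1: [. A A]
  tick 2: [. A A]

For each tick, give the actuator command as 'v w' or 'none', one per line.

none
-1 0
-1 0

tick 0:
  L0 follow_wall: active, feeds wire = (2, -1)
  L1 return_home: active, inhibitor → wire = none
  L2 seek_light: idle → wire stays none
  actuator = none
tick 1:
  L0 follow_wall: idle → wire = none
  L1 return_home: active, inhibitor → wire = none
  L2 seek_light: active, suppressor → wire = (-1, 0)
  actuator = (-1, 0)
tick 2:
  L0 follow_wall: idle → wire = none
  L1 return_home: active, inhibitor → wire = none
  L2 seek_light: active, suppressor → wire = (-1, 0)
  actuator = (-1, 0)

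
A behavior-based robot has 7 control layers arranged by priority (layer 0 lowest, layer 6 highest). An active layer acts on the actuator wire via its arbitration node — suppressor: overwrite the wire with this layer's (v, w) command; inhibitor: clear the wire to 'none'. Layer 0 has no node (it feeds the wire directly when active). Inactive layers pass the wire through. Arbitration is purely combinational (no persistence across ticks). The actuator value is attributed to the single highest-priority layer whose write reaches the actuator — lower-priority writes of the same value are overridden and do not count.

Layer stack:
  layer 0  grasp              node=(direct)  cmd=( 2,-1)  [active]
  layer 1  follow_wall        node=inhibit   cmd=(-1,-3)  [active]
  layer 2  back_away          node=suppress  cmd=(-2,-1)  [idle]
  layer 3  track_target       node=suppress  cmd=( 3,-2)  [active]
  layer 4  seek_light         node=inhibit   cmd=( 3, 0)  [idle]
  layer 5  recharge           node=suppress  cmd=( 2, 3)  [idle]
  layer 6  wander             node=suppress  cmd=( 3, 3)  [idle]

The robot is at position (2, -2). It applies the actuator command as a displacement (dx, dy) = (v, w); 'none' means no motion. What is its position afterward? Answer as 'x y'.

layer 0 (grasp) active — direct: (2, -1)
layer 1 (follow_wall) active — inhibits: none
layer 2 (back_away) idle — unchanged: none
layer 3 (track_target) active — suppresses: (3, -2)
layer 4 (seek_light) idle — unchanged: (3, -2)
layer 5 (recharge) idle — unchanged: (3, -2)
layer 6 (wander) idle — unchanged: (3, -2)
→ actuator (3, -2)
position: (2, -2) + (3, -2) = (5, -4)

5 -4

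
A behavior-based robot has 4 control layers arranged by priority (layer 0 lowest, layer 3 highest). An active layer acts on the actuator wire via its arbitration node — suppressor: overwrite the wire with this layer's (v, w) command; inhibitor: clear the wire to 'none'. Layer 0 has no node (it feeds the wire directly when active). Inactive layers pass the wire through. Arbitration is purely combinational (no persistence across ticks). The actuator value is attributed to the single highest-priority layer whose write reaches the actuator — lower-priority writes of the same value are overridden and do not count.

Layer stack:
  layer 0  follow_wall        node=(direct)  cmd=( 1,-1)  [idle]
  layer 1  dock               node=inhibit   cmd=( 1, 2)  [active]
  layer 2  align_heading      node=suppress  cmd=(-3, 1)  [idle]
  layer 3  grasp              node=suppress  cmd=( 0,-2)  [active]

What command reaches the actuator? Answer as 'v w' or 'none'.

0 -2

layer 0 (follow_wall) idle — none
layer 1 (dock) active — inhibits: none
layer 2 (align_heading) idle — unchanged: none
layer 3 (grasp) active — suppresses: (0, -2)
→ actuator (0, -2)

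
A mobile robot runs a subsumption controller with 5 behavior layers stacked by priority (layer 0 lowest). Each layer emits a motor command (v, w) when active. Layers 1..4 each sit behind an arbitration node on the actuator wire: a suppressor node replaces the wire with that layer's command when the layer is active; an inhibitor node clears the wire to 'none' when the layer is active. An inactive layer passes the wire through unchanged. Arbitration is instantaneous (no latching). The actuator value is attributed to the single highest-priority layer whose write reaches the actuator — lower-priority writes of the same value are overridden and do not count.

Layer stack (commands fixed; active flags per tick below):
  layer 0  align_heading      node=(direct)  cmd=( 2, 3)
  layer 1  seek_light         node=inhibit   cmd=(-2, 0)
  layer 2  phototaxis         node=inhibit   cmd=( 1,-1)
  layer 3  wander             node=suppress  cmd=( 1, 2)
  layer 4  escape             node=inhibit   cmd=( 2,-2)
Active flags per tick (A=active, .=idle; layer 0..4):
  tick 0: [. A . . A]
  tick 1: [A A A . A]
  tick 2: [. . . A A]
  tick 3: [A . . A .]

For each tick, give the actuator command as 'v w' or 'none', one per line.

tick 0:
  L0 align_heading: idle → wire = none
  L1 seek_light: active, inhibitor → wire = none
  L2 phototaxis: idle → wire stays none
  L3 wander: idle → wire stays none
  L4 escape: active, inhibitor → wire = none
  actuator = none
tick 1:
  L0 align_heading: active, feeds wire = (2, 3)
  L1 seek_light: active, inhibitor → wire = none
  L2 phototaxis: active, inhibitor → wire = none
  L3 wander: idle → wire stays none
  L4 escape: active, inhibitor → wire = none
  actuator = none
tick 2:
  L0 align_heading: idle → wire = none
  L1 seek_light: idle → wire stays none
  L2 phototaxis: idle → wire stays none
  L3 wander: active, suppressor → wire = (1, 2)
  L4 escape: active, inhibitor → wire = none
  actuator = none
tick 3:
  L0 align_heading: active, feeds wire = (2, 3)
  L1 seek_light: idle → wire stays (2, 3)
  L2 phototaxis: idle → wire stays (2, 3)
  L3 wander: active, suppressor → wire = (1, 2)
  L4 escape: idle → wire stays (1, 2)
  actuator = (1, 2)

none
none
none
1 2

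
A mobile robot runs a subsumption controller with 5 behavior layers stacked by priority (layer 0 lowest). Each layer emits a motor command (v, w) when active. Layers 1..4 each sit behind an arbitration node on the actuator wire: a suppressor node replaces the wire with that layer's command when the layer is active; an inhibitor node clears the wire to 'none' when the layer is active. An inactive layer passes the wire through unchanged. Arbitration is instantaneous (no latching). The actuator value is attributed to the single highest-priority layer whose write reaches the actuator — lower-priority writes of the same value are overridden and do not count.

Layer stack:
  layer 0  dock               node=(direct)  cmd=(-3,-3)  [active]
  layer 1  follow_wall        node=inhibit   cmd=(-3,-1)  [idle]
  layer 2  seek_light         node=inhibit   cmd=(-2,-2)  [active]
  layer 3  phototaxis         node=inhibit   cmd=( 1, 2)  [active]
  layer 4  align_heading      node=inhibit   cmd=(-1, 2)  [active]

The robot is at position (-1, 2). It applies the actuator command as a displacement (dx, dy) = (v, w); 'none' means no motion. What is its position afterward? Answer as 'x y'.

L0 dock: active, feeds wire = (-3, -3)
L1 follow_wall: idle → wire stays (-3, -3)
L2 seek_light: active, inhibitor → wire = none
L3 phototaxis: active, inhibitor → wire = none
L4 align_heading: active, inhibitor → wire = none
actuator = none
position: (-1, 2) + none = (-1, 2)

-1 2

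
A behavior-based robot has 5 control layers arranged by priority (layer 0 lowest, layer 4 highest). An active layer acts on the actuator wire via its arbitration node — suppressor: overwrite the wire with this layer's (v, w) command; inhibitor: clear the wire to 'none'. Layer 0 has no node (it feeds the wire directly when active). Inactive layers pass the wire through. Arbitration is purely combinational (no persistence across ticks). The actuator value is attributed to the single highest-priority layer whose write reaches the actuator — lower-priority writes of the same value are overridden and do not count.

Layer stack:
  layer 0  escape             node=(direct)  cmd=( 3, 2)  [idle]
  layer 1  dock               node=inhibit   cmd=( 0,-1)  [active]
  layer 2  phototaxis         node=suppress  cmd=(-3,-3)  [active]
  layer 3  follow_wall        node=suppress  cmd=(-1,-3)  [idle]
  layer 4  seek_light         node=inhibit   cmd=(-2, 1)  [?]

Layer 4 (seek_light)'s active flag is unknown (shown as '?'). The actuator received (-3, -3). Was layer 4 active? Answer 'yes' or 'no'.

no

If layer 4 is active=yes:
  actuator would be none
If layer 4 is active=no:
  actuator would be (-3, -3)
Observed (-3, -3), so layer 4 was idle.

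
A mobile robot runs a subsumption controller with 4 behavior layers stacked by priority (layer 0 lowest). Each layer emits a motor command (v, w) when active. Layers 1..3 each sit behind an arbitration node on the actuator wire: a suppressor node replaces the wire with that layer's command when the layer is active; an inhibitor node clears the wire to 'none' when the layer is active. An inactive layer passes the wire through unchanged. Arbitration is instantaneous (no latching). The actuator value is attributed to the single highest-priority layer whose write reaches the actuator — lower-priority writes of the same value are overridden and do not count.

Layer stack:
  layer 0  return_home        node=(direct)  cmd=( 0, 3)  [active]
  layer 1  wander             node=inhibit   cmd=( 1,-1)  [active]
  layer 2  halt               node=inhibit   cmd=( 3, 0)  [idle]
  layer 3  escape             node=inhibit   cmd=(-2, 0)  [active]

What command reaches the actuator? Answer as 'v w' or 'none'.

none

layer 0 (return_home) active — direct: (0, 3)
layer 1 (wander) active — inhibits: none
layer 2 (halt) idle — unchanged: none
layer 3 (escape) active — inhibits: none
→ actuator none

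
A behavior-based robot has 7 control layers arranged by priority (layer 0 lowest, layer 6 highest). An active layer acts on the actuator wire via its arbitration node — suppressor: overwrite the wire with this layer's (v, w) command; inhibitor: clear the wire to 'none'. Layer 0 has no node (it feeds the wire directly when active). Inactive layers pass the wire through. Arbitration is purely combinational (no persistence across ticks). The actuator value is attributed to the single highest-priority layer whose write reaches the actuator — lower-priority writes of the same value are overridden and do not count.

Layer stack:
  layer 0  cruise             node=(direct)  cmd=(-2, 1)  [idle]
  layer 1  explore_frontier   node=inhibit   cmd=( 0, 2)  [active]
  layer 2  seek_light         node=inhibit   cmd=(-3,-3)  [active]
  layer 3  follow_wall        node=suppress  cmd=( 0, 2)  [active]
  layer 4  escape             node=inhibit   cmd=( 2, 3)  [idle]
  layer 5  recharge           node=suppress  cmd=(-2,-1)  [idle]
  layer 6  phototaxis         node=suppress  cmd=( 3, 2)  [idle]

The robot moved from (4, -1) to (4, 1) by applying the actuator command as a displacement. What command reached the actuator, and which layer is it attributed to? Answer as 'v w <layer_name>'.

0 2 follow_wall

displacement = (4, 1) − (4, -1) = (0, 2)
L0 cruise: idle → wire = none
L1 explore_frontier: active, inhibitor → wire = none
L2 seek_light: active, inhibitor → wire = none
L3 follow_wall: active, suppressor → wire = (0, 2)
L4 escape: idle → wire stays (0, 2)
L5 recharge: idle → wire stays (0, 2)
L6 phototaxis: idle → wire stays (0, 2)
actuator = (0, 2) — from layer 3 (follow_wall)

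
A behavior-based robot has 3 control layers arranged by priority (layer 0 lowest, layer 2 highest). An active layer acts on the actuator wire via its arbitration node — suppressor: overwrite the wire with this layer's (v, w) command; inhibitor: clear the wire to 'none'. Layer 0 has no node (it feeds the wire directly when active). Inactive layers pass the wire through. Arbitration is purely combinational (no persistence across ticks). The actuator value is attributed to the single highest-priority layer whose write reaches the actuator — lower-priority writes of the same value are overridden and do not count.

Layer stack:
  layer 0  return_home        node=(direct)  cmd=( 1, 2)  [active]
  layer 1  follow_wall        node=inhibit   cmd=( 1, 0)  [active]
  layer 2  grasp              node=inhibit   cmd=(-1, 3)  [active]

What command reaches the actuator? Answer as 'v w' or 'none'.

none

[0] return_home on; wire := (1, 2)
[1] follow_wall on (inhibit); wire := none
[2] grasp on (inhibit); wire := none
output none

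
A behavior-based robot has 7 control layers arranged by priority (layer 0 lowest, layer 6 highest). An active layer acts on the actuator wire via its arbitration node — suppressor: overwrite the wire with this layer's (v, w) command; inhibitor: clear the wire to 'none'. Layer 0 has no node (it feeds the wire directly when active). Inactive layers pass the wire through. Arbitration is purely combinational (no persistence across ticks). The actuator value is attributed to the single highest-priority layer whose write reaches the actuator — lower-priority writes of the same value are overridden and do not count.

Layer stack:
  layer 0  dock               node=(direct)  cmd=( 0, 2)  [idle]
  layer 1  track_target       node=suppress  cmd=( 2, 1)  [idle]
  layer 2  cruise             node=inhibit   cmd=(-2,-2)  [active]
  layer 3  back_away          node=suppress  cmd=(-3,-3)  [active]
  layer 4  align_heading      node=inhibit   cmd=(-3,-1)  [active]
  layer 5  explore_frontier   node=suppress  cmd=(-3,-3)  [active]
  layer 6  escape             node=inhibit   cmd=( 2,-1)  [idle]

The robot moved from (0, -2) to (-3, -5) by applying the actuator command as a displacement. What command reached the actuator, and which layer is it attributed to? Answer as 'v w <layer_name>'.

-3 -3 explore_frontier

displacement = (-3, -5) − (0, -2) = (-3, -3)
[0] dock off; wire := none
[1] track_target off; pass none
[2] cruise on (inhibit); wire := none
[3] back_away on (suppress); wire := (-3, -3)
[4] align_heading on (inhibit); wire := none
[5] explore_frontier on (suppress); wire := (-3, -3)
[6] escape off; pass (-3, -3)
output (-3, -3) — from layer 5 (explore_frontier)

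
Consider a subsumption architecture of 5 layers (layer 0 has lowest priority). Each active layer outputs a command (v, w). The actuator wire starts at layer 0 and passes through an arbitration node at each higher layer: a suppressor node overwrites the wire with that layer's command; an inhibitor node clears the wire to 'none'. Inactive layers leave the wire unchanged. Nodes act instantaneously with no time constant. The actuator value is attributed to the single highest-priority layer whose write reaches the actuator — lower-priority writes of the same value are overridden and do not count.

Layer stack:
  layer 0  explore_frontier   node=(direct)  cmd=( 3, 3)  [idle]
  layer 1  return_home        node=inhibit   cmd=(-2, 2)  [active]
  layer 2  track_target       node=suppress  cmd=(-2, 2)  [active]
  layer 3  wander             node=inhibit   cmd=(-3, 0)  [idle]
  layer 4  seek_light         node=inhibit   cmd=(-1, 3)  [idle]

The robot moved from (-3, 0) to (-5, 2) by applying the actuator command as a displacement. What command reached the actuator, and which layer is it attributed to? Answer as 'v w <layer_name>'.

displacement = (-5, 2) − (-3, 0) = (-2, 2)
L0 explore_frontier: idle → wire = none
L1 return_home: active, inhibitor → wire = none
L2 track_target: active, suppressor → wire = (-2, 2)
L3 wander: idle → wire stays (-2, 2)
L4 seek_light: idle → wire stays (-2, 2)
actuator = (-2, 2) — from layer 2 (track_target)

-2 2 track_target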